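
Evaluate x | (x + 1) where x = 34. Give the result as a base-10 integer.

x = 100010 = 34
x + 1 = 100011
OR    = 100011 = 35
(x | (x + 1) sets the lowest cleared bit.)

35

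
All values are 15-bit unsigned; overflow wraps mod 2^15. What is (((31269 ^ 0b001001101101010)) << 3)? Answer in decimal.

19064

31269 = 111101000100101
0b001001101101010 = 001001101101010
→ ^ → 110100101001111 = 26959
→ << 3 (mod 2^15) → 100101001111000 = 19064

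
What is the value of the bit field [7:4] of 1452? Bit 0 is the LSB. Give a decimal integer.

10

v = 00010110101100
Shift right by 4: 0001011010
Mask low 4 bits: 1010 = 10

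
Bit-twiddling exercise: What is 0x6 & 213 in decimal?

0x6 = 00000110
213 = 11010101
AND → 00000100 = 4

4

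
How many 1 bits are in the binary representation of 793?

5

793 = 1100011001
Count the 1s: 1 + 1 + 1 + 1 + 1 = 5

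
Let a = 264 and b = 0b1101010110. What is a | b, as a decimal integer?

862

264 = 0100001000
b = 1101010110
 OR → 1101011110 = 862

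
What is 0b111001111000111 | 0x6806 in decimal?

a = 111001111000111
0x6806 = 110100000000110
 OR → 111101111000111 = 31687

31687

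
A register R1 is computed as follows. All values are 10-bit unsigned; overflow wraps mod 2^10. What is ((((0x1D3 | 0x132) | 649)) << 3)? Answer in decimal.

0x1D3 = 0111010011
0x132 = 0100110010
→ | → 0111110011 = 499
649 = 1010001001
→ | → 1111111011 = 1019
→ << 3 (mod 2^10) → 1111011000 = 984

984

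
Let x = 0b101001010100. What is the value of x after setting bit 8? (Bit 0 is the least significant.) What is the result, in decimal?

x = 101001010100
bit 8 is currently 0; set it via x | (1 << 8) = x | 256
→ 101101010100 = 2900

2900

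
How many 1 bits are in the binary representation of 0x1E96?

0x1E96 = 1111010010110
Count the 1s: 1 + 1 + 1 + 1 + 1 + 1 + 1 + 1 = 8

8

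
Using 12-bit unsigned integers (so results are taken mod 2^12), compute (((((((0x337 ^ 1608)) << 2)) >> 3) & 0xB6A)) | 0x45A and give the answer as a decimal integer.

1146

0x337 = 001100110111
1608 = 011001001000
→ ^ → 010101111111 = 1407
→ << 2 (mod 2^12) → 010111111100 = 1532
→ >> 3 → 000010111111 = 191
0xB6A = 101101101010
→ & → 000000101010 = 42
0x45A = 010001011010
→ | → 010001111010 = 1146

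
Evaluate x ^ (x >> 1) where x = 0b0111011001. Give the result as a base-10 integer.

x = 111011001 = 473
x>>1 = 011101100
XOR  = 100110101 = 309
(x ^ (x >> 1) gives the standard binary-reflected Gray code of x.)

309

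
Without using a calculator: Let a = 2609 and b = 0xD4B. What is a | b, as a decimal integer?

3963

2609 = 101000110001
0xD4B = 110101001011
 OR → 111101111011 = 3963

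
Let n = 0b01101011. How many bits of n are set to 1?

5

n = 1101011
Count the 1s: 1 + 1 + 1 + 1 + 1 = 5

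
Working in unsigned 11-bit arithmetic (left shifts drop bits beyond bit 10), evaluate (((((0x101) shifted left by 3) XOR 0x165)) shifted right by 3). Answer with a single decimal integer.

45

0x101 = 00100000001
→ shifted left by 3 (mod 2^11) → 00000001000 = 8
0x165 = 00101100101
→ XOR → 00101101101 = 365
→ shifted right by 3 → 00000101101 = 45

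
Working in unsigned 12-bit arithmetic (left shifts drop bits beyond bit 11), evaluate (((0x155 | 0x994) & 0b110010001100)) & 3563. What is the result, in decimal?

0x155 = 000101010101
0x994 = 100110010100
→ | → 100111010101 = 2517
0b110010001100 = 110010001100
→ & → 100010000100 = 2180
3563 = 110111101011
→ & → 100010000000 = 2176

2176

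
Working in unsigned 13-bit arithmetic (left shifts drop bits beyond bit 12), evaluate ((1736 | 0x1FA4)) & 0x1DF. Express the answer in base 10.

1736 = 0011011001000
0x1FA4 = 1111110100100
→ | → 1111111101100 = 8172
0x1DF = 0000111011111
→ & → 0000111001100 = 460

460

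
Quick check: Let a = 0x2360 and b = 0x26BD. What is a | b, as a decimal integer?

0x2360 = 10001101100000
0x26BD = 10011010111101
 OR → 10011111111101 = 10237

10237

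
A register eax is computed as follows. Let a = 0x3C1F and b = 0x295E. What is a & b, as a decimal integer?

10270

0x3C1F = 11110000011111
0x295E = 10100101011110
AND → 10100000011110 = 10270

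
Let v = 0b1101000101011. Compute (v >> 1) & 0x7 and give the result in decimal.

5

v = 1101000101011
Shift right by 1: 110100010101
Mask low 3 bits: 101 = 5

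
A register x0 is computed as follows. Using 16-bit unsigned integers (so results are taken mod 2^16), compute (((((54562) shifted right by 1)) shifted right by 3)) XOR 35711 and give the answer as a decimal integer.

54562 = 1101010100100010
→ shifted right by 1 → 0110101010010001 = 27281
→ shifted right by 3 → 0000110101010010 = 3410
35711 = 1000101101111111
→ XOR → 1000011000101101 = 34349

34349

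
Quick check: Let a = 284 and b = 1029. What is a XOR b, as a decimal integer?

1305

284 = 00100011100
1029 = 10000000101
XOR → 10100011001 = 1305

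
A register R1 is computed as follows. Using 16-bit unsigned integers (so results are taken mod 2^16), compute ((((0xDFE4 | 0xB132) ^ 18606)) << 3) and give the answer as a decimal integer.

0xDFE4 = 1101111111100100
0xB132 = 1011000100110010
→ | → 1111111111110110 = 65526
18606 = 0100100010101110
→ ^ → 1011011101011000 = 46936
→ << 3 (mod 2^16) → 1011101011000000 = 47808

47808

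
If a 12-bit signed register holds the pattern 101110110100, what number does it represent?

pattern = 101110110100 (MSB is 1 ⇒ negative)
Invert: 010001001011, add 1 → 010001001100 = 1100, so the value is -1100.
(Equivalently: 2996 - 2^12 = 2996 - 4096 = -1100.)

-1100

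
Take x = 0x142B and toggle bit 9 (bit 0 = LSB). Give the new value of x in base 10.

x = 01010000101011
bit 9 is currently 0; toggle it via x ^ (1 << 9) = x ^ 512
→ 01011000101011 = 5675

5675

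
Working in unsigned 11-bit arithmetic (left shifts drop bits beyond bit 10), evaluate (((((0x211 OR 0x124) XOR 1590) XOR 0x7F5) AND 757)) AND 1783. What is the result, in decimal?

756

0x211 = 01000010001
0x124 = 00100100100
→ OR → 01100110101 = 821
1590 = 11000110110
→ XOR → 10100000011 = 1283
0x7F5 = 11111110101
→ XOR → 01011110110 = 758
757 = 01011110101
→ AND → 01011110100 = 756
1783 = 11011110111
→ AND → 01011110100 = 756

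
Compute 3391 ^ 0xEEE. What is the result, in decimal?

977

3391 = 110100111111
0xEEE = 111011101110
XOR → 001111010001 = 977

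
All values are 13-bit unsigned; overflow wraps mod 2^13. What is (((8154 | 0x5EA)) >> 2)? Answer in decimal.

8154 = 1111111011010
0x5EA = 0010111101010
→ | → 1111111111010 = 8186
→ >> 2 → 0011111111110 = 2046

2046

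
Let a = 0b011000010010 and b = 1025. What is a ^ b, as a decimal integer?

531

a = 11000010010
1025 = 10000000001
XOR → 01000010011 = 531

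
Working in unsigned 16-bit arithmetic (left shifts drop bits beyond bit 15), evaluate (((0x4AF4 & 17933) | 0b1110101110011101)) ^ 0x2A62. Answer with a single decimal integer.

0x4AF4 = 0100101011110100
17933 = 0100011000001101
→ & → 0100001000000100 = 16900
0b1110101110011101 = 1110101110011101
→ | → 1110101110011101 = 60317
0x2A62 = 0010101001100010
→ ^ → 1100000111111111 = 49663

49663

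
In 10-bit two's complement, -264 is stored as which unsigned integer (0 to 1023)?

264 in 10 bits: 0100001000
Invert: 1011110111
Add 1:  1011111000 = 760
(Check: 2^10 - 264 = 1024 - 264 = 760.)

760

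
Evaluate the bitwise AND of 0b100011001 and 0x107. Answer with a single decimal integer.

a = 100011001
0x107 = 100000111
AND → 100000001 = 257

257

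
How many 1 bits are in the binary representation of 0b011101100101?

n = 11101100101
Count the 1s: 1 + 1 + 1 + 1 + 1 + 1 + 1 = 7

7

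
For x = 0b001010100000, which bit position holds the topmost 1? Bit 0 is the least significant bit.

9

0b001010100000 = 1010100000
The topmost 1 is at position 9 (since 2^9 = 512 ≤ 672 < 1024).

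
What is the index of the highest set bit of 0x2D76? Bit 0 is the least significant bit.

0x2D76 = 10110101110110
The topmost 1 is at position 13 (since 2^13 = 8192 ≤ 11638 < 16384).

13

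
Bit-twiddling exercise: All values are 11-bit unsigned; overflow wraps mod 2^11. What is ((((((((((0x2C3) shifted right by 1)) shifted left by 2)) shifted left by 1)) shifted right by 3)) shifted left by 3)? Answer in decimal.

776

0x2C3 = 01011000011
→ shifted right by 1 → 00101100001 = 353
→ shifted left by 2 (mod 2^11) → 10110000100 = 1412
→ shifted left by 1 (mod 2^11) → 01100001000 = 776
→ shifted right by 3 → 00001100001 = 97
→ shifted left by 3 (mod 2^11) → 01100001000 = 776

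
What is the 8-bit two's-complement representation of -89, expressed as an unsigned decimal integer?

89 in 8 bits: 01011001
Invert: 10100110
Add 1:  10100111 = 167
(Check: 2^8 - 89 = 256 - 89 = 167.)

167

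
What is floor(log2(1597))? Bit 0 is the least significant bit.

10

1597 = 11000111101
The topmost 1 is at position 10 (since 2^10 = 1024 ≤ 1597 < 2048).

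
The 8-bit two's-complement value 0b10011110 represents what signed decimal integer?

-98

pattern = 10011110 (MSB is 1 ⇒ negative)
Invert: 01100001, add 1 → 01100010 = 98, so the value is -98.
(Equivalently: 158 - 2^8 = 158 - 256 = -98.)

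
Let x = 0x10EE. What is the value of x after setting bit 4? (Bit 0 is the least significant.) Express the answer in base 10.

4350

x = 1000011101110
bit 4 is currently 0; set it via x | (1 << 4) = x | 16
→ 1000011111110 = 4350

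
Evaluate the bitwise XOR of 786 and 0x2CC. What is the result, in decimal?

786 = 1100010010
0x2CC = 1011001100
XOR → 0111011110 = 478

478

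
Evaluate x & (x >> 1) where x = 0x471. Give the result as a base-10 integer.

x = 10001110001 = 1137
x>>1 = 01000111000
AND  = 00000110000 = 48
(x & (x >> 1) has a 1 wherever x has two consecutive 1 bits.)

48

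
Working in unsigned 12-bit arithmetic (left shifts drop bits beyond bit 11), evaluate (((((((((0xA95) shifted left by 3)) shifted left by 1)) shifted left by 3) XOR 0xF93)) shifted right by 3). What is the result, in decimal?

0xA95 = 101010010101
→ shifted left by 3 (mod 2^12) → 010010101000 = 1192
→ shifted left by 1 (mod 2^12) → 100101010000 = 2384
→ shifted left by 3 (mod 2^12) → 101010000000 = 2688
0xF93 = 111110010011
→ XOR → 010100010011 = 1299
→ shifted right by 3 → 000010100010 = 162

162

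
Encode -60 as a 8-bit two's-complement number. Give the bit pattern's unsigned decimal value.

60 in 8 bits: 00111100
Invert: 11000011
Add 1:  11000100 = 196
(Check: 2^8 - 60 = 256 - 60 = 196.)

196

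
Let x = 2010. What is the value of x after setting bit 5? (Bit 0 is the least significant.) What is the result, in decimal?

x = 11111011010
bit 5 is currently 0; set it via x | (1 << 5) = x | 32
→ 11111111010 = 2042

2042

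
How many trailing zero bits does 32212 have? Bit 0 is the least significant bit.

32212 = 111110111010100
Trailing zeros: 2, so the lowest set bit is bit 2 (value 4).

2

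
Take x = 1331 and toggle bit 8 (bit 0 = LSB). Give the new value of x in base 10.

x = 10100110011
bit 8 is currently 1; toggle it via x ^ (1 << 8) = x ^ 256
→ 10000110011 = 1075

1075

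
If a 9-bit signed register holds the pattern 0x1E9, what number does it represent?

pattern = 111101001 (MSB is 1 ⇒ negative)
Invert: 000010110, add 1 → 000010111 = 23, so the value is -23.
(Equivalently: 489 - 2^9 = 489 - 512 = -23.)

-23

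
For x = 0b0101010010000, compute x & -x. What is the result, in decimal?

x = 101010010000 = 2704
-x (two's complement) = …010101110000
AND   = 000000010000 = 16
(x & -x isolates the lowest set bit of x.)

16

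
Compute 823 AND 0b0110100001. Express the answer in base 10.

823 = 1100110111
b = 0110100001
AND → 0100100001 = 289

289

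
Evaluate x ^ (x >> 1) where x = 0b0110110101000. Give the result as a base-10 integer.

2940

x = 110110101000 = 3496
x>>1 = 011011010100
XOR  = 101101111100 = 2940
(x ^ (x >> 1) gives the standard binary-reflected Gray code of x.)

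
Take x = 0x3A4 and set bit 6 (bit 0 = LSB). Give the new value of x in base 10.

996

x = 001110100100
bit 6 is currently 0; set it via x | (1 << 6) = x | 64
→ 001111100100 = 996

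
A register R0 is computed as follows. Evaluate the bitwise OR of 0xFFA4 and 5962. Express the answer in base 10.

0xFFA4 = 1111111110100100
5962 = 0001011101001010
 OR → 1111111111101110 = 65518

65518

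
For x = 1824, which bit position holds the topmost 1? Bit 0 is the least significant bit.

10

1824 = 11100100000
The topmost 1 is at position 10 (since 2^10 = 1024 ≤ 1824 < 2048).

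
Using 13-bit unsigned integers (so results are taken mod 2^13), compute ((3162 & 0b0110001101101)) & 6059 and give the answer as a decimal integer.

3162 = 0110001011010
0b0110001101101 = 0110001101101
→ & → 0110001001000 = 3144
6059 = 1011110101011
→ & → 0010000001000 = 1032

1032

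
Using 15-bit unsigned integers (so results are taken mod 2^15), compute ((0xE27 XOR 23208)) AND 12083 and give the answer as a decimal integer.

0xE27 = 000111000100111
23208 = 101101010101000
→ XOR → 101010010001111 = 21647
12083 = 010111100110011
→ AND → 000010000000011 = 1027

1027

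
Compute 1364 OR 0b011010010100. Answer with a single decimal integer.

1364 = 10101010100
b = 11010010100
 OR → 11111010100 = 2004

2004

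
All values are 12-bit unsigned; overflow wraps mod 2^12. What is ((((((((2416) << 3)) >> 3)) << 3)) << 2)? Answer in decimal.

3584

2416 = 100101110000
→ << 3 (mod 2^12) → 101110000000 = 2944
→ >> 3 → 000101110000 = 368
→ << 3 (mod 2^12) → 101110000000 = 2944
→ << 2 (mod 2^12) → 111000000000 = 3584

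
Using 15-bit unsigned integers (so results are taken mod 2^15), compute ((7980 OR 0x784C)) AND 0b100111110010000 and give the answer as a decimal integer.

20224

7980 = 001111100101100
0x784C = 111100001001100
→ OR → 111111101101100 = 32620
0b100111110010000 = 100111110010000
→ AND → 100111100000000 = 20224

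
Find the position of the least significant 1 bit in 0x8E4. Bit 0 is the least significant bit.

2

0x8E4 = 100011100100
Trailing zeros: 2, so the lowest set bit is bit 2 (value 4).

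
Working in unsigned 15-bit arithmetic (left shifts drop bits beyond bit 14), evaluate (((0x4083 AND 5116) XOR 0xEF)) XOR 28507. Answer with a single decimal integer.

0x4083 = 100000010000011
5116 = 001001111111100
→ AND → 000000010000000 = 128
0xEF = 000000011101111
→ XOR → 000000001101111 = 111
28507 = 110111101011011
→ XOR → 110111100110100 = 28468

28468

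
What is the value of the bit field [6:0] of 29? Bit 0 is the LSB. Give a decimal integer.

v = 0000000011101
Shift right by 0: 0000000011101
Mask low 7 bits: 0011101 = 29

29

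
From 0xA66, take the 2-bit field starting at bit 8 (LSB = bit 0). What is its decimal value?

v = 101001100110
Shift right by 8: 1010
Mask low 2 bits: 10 = 2

2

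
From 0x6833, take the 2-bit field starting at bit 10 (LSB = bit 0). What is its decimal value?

2

v = 110100000110011
Shift right by 10: 11010
Mask low 2 bits: 10 = 2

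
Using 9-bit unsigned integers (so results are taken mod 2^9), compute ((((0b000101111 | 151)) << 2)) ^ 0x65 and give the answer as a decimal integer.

0b000101111 = 000101111
151 = 010010111
→ | → 010111111 = 191
→ << 2 (mod 2^9) → 011111100 = 252
0x65 = 001100101
→ ^ → 010011001 = 153

153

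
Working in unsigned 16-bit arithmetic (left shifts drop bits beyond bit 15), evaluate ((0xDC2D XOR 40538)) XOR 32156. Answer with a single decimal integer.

0xDC2D = 1101110000101101
40538 = 1001111001011010
→ XOR → 0100001001110111 = 17015
32156 = 0111110110011100
→ XOR → 0011111111101011 = 16363

16363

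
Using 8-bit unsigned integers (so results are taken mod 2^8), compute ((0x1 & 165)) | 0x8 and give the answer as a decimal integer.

9

0x1 = 00000001
165 = 10100101
→ & → 00000001 = 1
0x8 = 00001000
→ | → 00001001 = 9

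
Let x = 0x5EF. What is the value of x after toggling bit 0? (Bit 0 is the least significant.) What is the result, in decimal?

x = 0010111101111
bit 0 is currently 1; toggle it via x ^ (1 << 0) = x ^ 1
→ 0010111101110 = 1518

1518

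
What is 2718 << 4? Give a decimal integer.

43488

2718 = 0000101010011110
shift left by 4 → 1010100111100000 = 43488
(equivalently, 2718 × 2^4 = 2718 × 16)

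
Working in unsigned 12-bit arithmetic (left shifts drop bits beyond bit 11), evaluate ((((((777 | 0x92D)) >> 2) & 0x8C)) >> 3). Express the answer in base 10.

17

777 = 001100001001
0x92D = 100100101101
→ | → 101100101101 = 2861
→ >> 2 → 001011001011 = 715
0x8C = 000010001100
→ & → 000010001000 = 136
→ >> 3 → 000000010001 = 17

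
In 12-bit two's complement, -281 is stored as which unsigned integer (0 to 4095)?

281 in 12 bits: 000100011001
Invert: 111011100110
Add 1:  111011100111 = 3815
(Check: 2^12 - 281 = 4096 - 281 = 3815.)

3815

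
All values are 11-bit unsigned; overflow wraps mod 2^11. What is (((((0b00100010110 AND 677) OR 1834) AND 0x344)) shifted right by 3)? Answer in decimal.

96

0b00100010110 = 00100010110
677 = 01010100101
→ AND → 00000000100 = 4
1834 = 11100101010
→ OR → 11100101110 = 1838
0x344 = 01101000100
→ AND → 01100000100 = 772
→ shifted right by 3 → 00001100000 = 96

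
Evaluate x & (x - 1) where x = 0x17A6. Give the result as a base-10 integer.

x = 1011110100110 = 6054
x - 1 = 1011110100101
AND   = 1011110100100 = 6052
(x & (x - 1) clears the lowest set bit of x.)

6052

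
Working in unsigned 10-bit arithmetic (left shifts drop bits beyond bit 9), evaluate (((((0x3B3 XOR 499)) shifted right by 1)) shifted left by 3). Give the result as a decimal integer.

0x3B3 = 1110110011
499 = 0111110011
→ XOR → 1001000000 = 576
→ shifted right by 1 → 0100100000 = 288
→ shifted left by 3 (mod 2^10) → 0100000000 = 256

256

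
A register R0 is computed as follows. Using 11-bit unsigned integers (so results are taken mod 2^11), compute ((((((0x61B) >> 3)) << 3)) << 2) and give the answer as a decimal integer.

96

0x61B = 11000011011
→ >> 3 → 00011000011 = 195
→ << 3 (mod 2^11) → 11000011000 = 1560
→ << 2 (mod 2^11) → 00001100000 = 96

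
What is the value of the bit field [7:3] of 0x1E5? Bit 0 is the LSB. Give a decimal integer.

28

v = 00111100101
Shift right by 3: 00111100
Mask low 5 bits: 11100 = 28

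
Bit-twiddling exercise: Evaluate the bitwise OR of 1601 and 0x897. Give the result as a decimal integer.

3799

1601 = 011001000001
0x897 = 100010010111
 OR → 111011010111 = 3799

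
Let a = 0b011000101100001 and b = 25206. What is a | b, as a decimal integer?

29559

a = 011000101100001
25206 = 110001001110110
 OR → 111001101110111 = 29559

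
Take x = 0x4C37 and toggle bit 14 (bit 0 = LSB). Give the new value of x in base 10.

x = 0100110000110111
bit 14 is currently 1; toggle it via x ^ (1 << 14) = x ^ 16384
→ 0000110000110111 = 3127

3127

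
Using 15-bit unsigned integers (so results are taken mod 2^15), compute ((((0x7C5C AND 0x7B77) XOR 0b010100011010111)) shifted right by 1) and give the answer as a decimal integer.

10305

0x7C5C = 111110001011100
0x7B77 = 111101101110111
→ AND → 111100001010100 = 30804
0b010100011010111 = 010100011010111
→ XOR → 101000010000011 = 20611
→ shifted right by 1 → 010100001000001 = 10305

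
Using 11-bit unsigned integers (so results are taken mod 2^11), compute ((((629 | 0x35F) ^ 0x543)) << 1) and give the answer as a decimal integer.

629 = 01001110101
0x35F = 01101011111
→ | → 01101111111 = 895
0x543 = 10101000011
→ ^ → 11000111100 = 1596
→ << 1 (mod 2^11) → 10001111000 = 1144

1144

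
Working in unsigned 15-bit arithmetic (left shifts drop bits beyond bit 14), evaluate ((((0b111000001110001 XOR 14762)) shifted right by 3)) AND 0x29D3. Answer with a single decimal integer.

2323

0b111000001110001 = 111000001110001
14762 = 011100110101010
→ XOR → 100100111011011 = 18907
→ shifted right by 3 → 000100100111011 = 2363
0x29D3 = 010100111010011
→ AND → 000100100010011 = 2323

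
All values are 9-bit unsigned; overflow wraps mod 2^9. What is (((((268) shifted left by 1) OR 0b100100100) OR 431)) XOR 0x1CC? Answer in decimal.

115

268 = 100001100
→ shifted left by 1 (mod 2^9) → 000011000 = 24
0b100100100 = 100100100
→ OR → 100111100 = 316
431 = 110101111
→ OR → 110111111 = 447
0x1CC = 111001100
→ XOR → 001110011 = 115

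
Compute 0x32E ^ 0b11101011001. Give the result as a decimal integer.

1143

0x32E = 01100101110
b = 11101011001
XOR → 10001110111 = 1143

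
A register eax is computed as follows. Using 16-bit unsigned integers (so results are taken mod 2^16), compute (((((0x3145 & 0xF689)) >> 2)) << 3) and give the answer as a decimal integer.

0x3145 = 0011000101000101
0xF689 = 1111011010001001
→ & → 0011000000000001 = 12289
→ >> 2 → 0000110000000000 = 3072
→ << 3 (mod 2^16) → 0110000000000000 = 24576

24576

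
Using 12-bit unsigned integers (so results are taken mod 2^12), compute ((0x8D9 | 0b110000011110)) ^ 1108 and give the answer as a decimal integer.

2187

0x8D9 = 100011011001
0b110000011110 = 110000011110
→ | → 110011011111 = 3295
1108 = 010001010100
→ ^ → 100010001011 = 2187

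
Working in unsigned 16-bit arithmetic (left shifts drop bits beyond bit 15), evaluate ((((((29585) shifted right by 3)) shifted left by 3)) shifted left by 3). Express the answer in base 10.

40064

29585 = 0111001110010001
→ shifted right by 3 → 0000111001110010 = 3698
→ shifted left by 3 (mod 2^16) → 0111001110010000 = 29584
→ shifted left by 3 (mod 2^16) → 1001110010000000 = 40064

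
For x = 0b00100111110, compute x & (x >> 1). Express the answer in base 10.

x = 100111110 = 318
x>>1 = 010011111
AND  = 000011110 = 30
(x & (x >> 1) has a 1 wherever x has two consecutive 1 bits.)

30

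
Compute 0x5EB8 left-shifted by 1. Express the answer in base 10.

48496

0x5EB8 = 0101111010111000
shift left by 1 → 1011110101110000 = 48496
(equivalently, 24248 × 2^1 = 24248 × 2)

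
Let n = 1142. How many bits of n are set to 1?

6

1142 = 10001110110
Count the 1s: 1 + 1 + 1 + 1 + 1 + 1 = 6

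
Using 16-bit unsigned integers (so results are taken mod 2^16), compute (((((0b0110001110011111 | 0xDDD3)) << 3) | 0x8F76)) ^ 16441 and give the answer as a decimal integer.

0b0110001110011111 = 0110001110011111
0xDDD3 = 1101110111010011
→ | → 1111111111011111 = 65503
→ << 3 (mod 2^16) → 1111111011111000 = 65272
0x8F76 = 1000111101110110
→ | → 1111111111111110 = 65534
16441 = 0100000000111001
→ ^ → 1011111111000111 = 49095

49095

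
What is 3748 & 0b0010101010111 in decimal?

3748 = 111010100100
b = 010101010111
AND → 010000000100 = 1028

1028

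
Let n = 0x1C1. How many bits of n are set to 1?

4

0x1C1 = 111000001
Count the 1s: 1 + 1 + 1 + 1 = 4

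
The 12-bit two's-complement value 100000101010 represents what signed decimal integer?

-2006

pattern = 100000101010 (MSB is 1 ⇒ negative)
Invert: 011111010101, add 1 → 011111010110 = 2006, so the value is -2006.
(Equivalently: 2090 - 2^12 = 2090 - 4096 = -2006.)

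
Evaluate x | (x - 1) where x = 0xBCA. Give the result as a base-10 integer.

3019

x = 101111001010 = 3018
x - 1 = 101111001001
OR    = 101111001011 = 3019
(x | (x - 1) sets all bits below the lowest set bit.)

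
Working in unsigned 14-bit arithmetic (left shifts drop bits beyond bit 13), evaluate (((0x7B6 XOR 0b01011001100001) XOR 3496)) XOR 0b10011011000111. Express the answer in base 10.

0x7B6 = 00011110110110
0b01011001100001 = 01011001100001
→ XOR → 01000111010111 = 4567
3496 = 00110110101000
→ XOR → 01110001111111 = 7295
0b10011011000111 = 10011011000111
→ XOR → 11101010111000 = 15032

15032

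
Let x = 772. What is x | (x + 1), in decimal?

773

x = 1100000100 = 772
x + 1 = 1100000101
OR    = 1100000101 = 773
(x | (x + 1) sets the lowest cleared bit.)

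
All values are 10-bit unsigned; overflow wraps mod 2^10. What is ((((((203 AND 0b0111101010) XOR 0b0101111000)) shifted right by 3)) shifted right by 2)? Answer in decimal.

203 = 0011001011
0b0111101010 = 0111101010
→ AND → 0011001010 = 202
0b0101111000 = 0101111000
→ XOR → 0110110010 = 434
→ shifted right by 3 → 0000110110 = 54
→ shifted right by 2 → 0000001101 = 13

13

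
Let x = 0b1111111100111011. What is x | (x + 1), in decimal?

x = 1111111100111011 = 65339
x + 1 = 1111111100111100
OR    = 1111111100111111 = 65343
(x | (x + 1) sets the lowest cleared bit.)

65343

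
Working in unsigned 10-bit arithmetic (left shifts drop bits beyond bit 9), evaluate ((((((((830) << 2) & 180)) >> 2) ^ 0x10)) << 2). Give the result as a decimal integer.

830 = 1100111110
→ << 2 (mod 2^10) → 0011111000 = 248
180 = 0010110100
→ & → 0010110000 = 176
→ >> 2 → 0000101100 = 44
0x10 = 0000010000
→ ^ → 0000111100 = 60
→ << 2 (mod 2^10) → 0011110000 = 240

240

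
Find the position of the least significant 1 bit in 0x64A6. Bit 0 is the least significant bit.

0x64A6 = 110010010100110
Trailing zeros: 1, so the lowest set bit is bit 1 (value 2).

1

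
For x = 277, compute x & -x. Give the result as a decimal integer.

x = 100010101 = 277
-x (two's complement) = …011101011
AND   = 000000001 = 1
(x & -x isolates the lowest set bit of x.)

1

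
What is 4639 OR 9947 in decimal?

4639 = 01001000011111
9947 = 10011011011011
 OR → 11011011011111 = 14047

14047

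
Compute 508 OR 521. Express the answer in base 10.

508 = 0111111100
521 = 1000001001
 OR → 1111111101 = 1021

1021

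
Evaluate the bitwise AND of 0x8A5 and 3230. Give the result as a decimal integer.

0x8A5 = 100010100101
3230 = 110010011110
AND → 100010000100 = 2180

2180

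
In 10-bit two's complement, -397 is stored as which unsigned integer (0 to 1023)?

397 in 10 bits: 0110001101
Invert: 1001110010
Add 1:  1001110011 = 627
(Check: 2^10 - 397 = 1024 - 397 = 627.)

627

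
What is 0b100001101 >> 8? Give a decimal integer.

1

x = 100001101
shift right by 8 → 000000001 = 1
(equivalently, floor(269 / 256))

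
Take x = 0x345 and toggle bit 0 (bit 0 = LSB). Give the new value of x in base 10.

836

x = 1101000101
bit 0 is currently 1; toggle it via x ^ (1 << 0) = x ^ 1
→ 1101000100 = 836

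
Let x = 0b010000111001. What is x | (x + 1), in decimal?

x = 10000111001 = 1081
x + 1 = 10000111010
OR    = 10000111011 = 1083
(x | (x + 1) sets the lowest cleared bit.)

1083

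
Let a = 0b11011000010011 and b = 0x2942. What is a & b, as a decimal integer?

8194

a = 11011000010011
0x2942 = 10100101000010
AND → 10000000000010 = 8194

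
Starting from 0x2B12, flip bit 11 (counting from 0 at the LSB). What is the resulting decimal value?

x = 10101100010010
bit 11 is currently 1; toggle it via x ^ (1 << 11) = x ^ 2048
→ 10001100010010 = 8978

8978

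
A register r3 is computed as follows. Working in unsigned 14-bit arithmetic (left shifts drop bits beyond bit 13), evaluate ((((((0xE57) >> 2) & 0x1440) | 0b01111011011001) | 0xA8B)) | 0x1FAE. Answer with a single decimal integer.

0xE57 = 00111001010111
→ >> 2 → 00001110010101 = 917
0x1440 = 01010001000000
→ & → 00000000000000 = 0
0b01111011011001 = 01111011011001
→ | → 01111011011001 = 7897
0xA8B = 00101010001011
→ | → 01111011011011 = 7899
0x1FAE = 01111110101110
→ | → 01111111111111 = 8191

8191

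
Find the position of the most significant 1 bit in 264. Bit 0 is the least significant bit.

8

264 = 100001000
The topmost 1 is at position 8 (since 2^8 = 256 ≤ 264 < 512).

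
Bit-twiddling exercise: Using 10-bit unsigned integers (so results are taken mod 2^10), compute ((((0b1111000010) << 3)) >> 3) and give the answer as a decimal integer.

0b1111000010 = 1111000010
→ << 3 (mod 2^10) → 1000010000 = 528
→ >> 3 → 0001000010 = 66

66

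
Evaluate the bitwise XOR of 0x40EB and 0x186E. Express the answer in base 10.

22661

0x40EB = 100000011101011
0x186E = 001100001101110
XOR → 101100010000101 = 22661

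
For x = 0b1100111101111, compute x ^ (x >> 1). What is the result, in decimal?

x = 1100111101111 = 6639
x>>1 = 0110011110111
XOR  = 1010100011000 = 5400
(x ^ (x >> 1) gives the standard binary-reflected Gray code of x.)

5400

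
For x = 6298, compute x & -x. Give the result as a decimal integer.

x = 1100010011010 = 6298
-x (two's complement) = …0011101100110
AND   = 0000000000010 = 2
(x & -x isolates the lowest set bit of x.)

2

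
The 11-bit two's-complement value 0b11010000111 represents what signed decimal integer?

pattern = 11010000111 (MSB is 1 ⇒ negative)
Invert: 00101111000, add 1 → 00101111001 = 377, so the value is -377.
(Equivalently: 1671 - 2^11 = 1671 - 2048 = -377.)

-377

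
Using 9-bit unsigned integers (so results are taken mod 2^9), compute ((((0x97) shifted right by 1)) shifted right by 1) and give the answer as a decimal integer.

37

0x97 = 010010111
→ shifted right by 1 → 001001011 = 75
→ shifted right by 1 → 000100101 = 37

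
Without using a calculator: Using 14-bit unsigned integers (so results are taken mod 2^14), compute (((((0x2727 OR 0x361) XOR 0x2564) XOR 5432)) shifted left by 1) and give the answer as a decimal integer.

0x2727 = 10011100100111
0x361 = 00001101100001
→ OR → 10011101100111 = 10087
0x2564 = 10010101100100
→ XOR → 00001000000011 = 515
5432 = 01010100111000
→ XOR → 01011100111011 = 5947
→ shifted left by 1 (mod 2^14) → 10111001110110 = 11894

11894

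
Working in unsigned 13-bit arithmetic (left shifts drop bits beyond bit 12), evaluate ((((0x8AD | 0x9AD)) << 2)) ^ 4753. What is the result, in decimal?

0x8AD = 0100010101101
0x9AD = 0100110101101
→ | → 0100110101101 = 2477
→ << 2 (mod 2^13) → 0011010110100 = 1716
4753 = 1001010010001
→ ^ → 1010000100101 = 5157

5157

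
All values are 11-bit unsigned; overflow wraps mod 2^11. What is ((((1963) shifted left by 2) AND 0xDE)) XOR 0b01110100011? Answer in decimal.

815

1963 = 11110101011
→ shifted left by 2 (mod 2^11) → 11010101100 = 1708
0xDE = 00011011110
→ AND → 00010001100 = 140
0b01110100011 = 01110100011
→ XOR → 01100101111 = 815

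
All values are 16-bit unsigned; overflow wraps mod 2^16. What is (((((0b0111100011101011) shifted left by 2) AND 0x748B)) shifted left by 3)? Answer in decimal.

1088

0b0111100011101011 = 0111100011101011
→ shifted left by 2 (mod 2^16) → 1110001110101100 = 58284
0x748B = 0111010010001011
→ AND → 0110000010001000 = 24712
→ shifted left by 3 (mod 2^16) → 0000010001000000 = 1088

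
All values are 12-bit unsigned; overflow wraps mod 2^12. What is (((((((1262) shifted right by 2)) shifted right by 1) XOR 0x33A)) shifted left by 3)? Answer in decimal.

3384

1262 = 010011101110
→ shifted right by 2 → 000100111011 = 315
→ shifted right by 1 → 000010011101 = 157
0x33A = 001100111010
→ XOR → 001110100111 = 935
→ shifted left by 3 (mod 2^12) → 110100111000 = 3384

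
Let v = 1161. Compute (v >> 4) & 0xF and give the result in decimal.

8

v = 10010001001
Shift right by 4: 1001000
Mask low 4 bits: 1000 = 8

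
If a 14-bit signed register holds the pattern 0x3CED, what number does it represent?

-787

pattern = 11110011101101 (MSB is 1 ⇒ negative)
Invert: 00001100010010, add 1 → 00001100010011 = 787, so the value is -787.
(Equivalently: 15597 - 2^14 = 15597 - 16384 = -787.)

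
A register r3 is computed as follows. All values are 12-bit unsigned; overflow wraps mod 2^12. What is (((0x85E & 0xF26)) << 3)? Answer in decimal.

48

0x85E = 100001011110
0xF26 = 111100100110
→ & → 100000000110 = 2054
→ << 3 (mod 2^12) → 000000110000 = 48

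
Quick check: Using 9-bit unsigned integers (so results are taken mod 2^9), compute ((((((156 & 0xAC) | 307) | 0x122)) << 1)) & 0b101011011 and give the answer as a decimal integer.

156 = 010011100
0xAC = 010101100
→ & → 010001100 = 140
307 = 100110011
→ | → 110111111 = 447
0x122 = 100100010
→ | → 110111111 = 447
→ << 1 (mod 2^9) → 101111110 = 382
0b101011011 = 101011011
→ & → 101011010 = 346

346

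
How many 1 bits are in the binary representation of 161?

3

161 = 10100001
Count the 1s: 1 + 1 + 1 = 3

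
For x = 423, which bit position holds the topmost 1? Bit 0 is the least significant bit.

8

423 = 110100111
The topmost 1 is at position 8 (since 2^8 = 256 ≤ 423 < 512).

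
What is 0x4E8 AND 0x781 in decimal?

1152

0x4E8 = 10011101000
0x781 = 11110000001
AND → 10010000000 = 1152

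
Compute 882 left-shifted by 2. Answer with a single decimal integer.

3528

882 = 001101110010
shift left by 2 → 110111001000 = 3528
(equivalently, 882 × 2^2 = 882 × 4)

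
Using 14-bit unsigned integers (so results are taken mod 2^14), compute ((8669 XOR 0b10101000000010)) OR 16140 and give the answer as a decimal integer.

16351

8669 = 10000111011101
0b10101000000010 = 10101000000010
→ XOR → 00101111011111 = 3039
16140 = 11111100001100
→ OR → 11111111011111 = 16351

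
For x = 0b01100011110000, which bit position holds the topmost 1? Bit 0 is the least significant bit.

12

0b01100011110000 = 1100011110000
The topmost 1 is at position 12 (since 2^12 = 4096 ≤ 6384 < 8192).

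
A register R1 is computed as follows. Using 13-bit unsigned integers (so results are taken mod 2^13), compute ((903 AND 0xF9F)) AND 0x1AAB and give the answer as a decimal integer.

643

903 = 0001110000111
0xF9F = 0111110011111
→ AND → 0001110000111 = 903
0x1AAB = 1101010101011
→ AND → 0001010000011 = 643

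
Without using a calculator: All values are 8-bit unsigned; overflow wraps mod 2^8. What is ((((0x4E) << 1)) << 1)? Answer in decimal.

0x4E = 01001110
→ << 1 (mod 2^8) → 10011100 = 156
→ << 1 (mod 2^8) → 00111000 = 56

56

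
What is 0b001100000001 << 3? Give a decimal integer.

x = 0001100000001
shift left by 3 → 1100000001000 = 6152
(equivalently, 769 × 2^3 = 769 × 8)

6152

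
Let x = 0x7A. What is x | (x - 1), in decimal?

x = 1111010 = 122
x - 1 = 1111001
OR    = 1111011 = 123
(x | (x - 1) sets all bits below the lowest set bit.)

123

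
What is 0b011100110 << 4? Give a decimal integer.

x = 000011100110
shift left by 4 → 111001100000 = 3680
(equivalently, 230 × 2^4 = 230 × 16)

3680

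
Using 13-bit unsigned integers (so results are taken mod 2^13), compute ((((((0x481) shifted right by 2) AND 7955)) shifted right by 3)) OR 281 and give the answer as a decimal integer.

313

0x481 = 0010010000001
→ shifted right by 2 → 0000100100000 = 288
7955 = 1111100010011
→ AND → 0000100000000 = 256
→ shifted right by 3 → 0000000100000 = 32
281 = 0000100011001
→ OR → 0000100111001 = 313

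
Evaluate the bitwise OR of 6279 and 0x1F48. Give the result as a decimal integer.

6279 = 1100010000111
0x1F48 = 1111101001000
 OR → 1111111001111 = 8143

8143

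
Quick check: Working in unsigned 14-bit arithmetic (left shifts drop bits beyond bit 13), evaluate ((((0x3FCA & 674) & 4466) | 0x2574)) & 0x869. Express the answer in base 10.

0x3FCA = 11111111001010
674 = 00001010100010
→ & → 00001010000010 = 642
4466 = 01000101110010
→ & → 00000000000010 = 2
0x2574 = 10010101110100
→ | → 10010101110110 = 9590
0x869 = 00100001101001
→ & → 00000001100000 = 96

96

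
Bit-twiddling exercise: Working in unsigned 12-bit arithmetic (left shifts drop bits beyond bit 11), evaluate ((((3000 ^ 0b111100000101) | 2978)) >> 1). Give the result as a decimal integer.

3000 = 101110111000
0b111100000101 = 111100000101
→ ^ → 010010111101 = 1213
2978 = 101110100010
→ | → 111110111111 = 4031
→ >> 1 → 011111011111 = 2015

2015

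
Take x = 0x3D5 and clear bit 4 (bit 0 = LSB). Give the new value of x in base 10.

x = 1111010101
bit 4 is currently 1; clear it via x & ~(1 << 4) = x & ~16
→ 1111000101 = 965

965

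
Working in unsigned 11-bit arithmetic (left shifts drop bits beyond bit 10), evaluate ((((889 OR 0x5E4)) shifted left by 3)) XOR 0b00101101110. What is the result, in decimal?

1670

889 = 01101111001
0x5E4 = 10111100100
→ OR → 11111111101 = 2045
→ shifted left by 3 (mod 2^11) → 11111101000 = 2024
0b00101101110 = 00101101110
→ XOR → 11010000110 = 1670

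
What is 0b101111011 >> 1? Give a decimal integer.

x = 101111011
shift right by 1 → 010111101 = 189
(equivalently, floor(379 / 2))

189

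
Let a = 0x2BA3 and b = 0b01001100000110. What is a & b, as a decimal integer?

770

0x2BA3 = 10101110100011
b = 01001100000110
AND → 00001100000010 = 770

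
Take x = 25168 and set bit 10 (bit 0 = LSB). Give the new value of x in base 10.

x = 110001001010000
bit 10 is currently 0; set it via x | (1 << 10) = x | 1024
→ 110011001010000 = 26192

26192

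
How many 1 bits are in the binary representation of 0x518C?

6

0x518C = 101000110001100
Count the 1s: 1 + 1 + 1 + 1 + 1 + 1 = 6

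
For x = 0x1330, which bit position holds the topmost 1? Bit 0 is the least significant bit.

12

0x1330 = 1001100110000
The topmost 1 is at position 12 (since 2^12 = 4096 ≤ 4912 < 8192).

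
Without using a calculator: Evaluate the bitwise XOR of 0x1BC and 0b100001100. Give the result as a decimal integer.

0x1BC = 110111100
b = 100001100
XOR → 010110000 = 176

176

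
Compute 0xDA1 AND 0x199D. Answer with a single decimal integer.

0xDA1 = 0110110100001
0x199D = 1100110011101
AND → 0100110000001 = 2433

2433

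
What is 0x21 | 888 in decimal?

889

0x21 = 0000100001
888 = 1101111000
 OR → 1101111001 = 889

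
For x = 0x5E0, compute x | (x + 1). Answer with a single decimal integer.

1505

x = 10111100000 = 1504
x + 1 = 10111100001
OR    = 10111100001 = 1505
(x | (x + 1) sets the lowest cleared bit.)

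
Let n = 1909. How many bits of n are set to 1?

8

1909 = 11101110101
Count the 1s: 1 + 1 + 1 + 1 + 1 + 1 + 1 + 1 = 8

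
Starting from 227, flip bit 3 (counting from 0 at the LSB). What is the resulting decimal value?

x = 011100011
bit 3 is currently 0; toggle it via x ^ (1 << 3) = x ^ 8
→ 011101011 = 235

235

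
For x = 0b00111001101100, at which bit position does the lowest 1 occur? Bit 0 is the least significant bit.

2

0b00111001101100 = 111001101100
Trailing zeros: 2, so the lowest set bit is bit 2 (value 4).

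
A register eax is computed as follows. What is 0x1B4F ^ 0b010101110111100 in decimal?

12531

0x1B4F = 01101101001111
b = 10101110111100
XOR → 11000011110011 = 12531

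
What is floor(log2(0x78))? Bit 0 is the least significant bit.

0x78 = 1111000
The topmost 1 is at position 6 (since 2^6 = 64 ≤ 120 < 128).

6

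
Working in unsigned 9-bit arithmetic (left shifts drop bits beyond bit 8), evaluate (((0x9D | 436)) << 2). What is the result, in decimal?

0x9D = 010011101
436 = 110110100
→ | → 110111101 = 445
→ << 2 (mod 2^9) → 011110100 = 244

244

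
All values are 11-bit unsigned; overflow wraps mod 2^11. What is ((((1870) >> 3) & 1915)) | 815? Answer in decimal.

1870 = 11101001110
→ >> 3 → 00011101001 = 233
1915 = 11101111011
→ & → 00001101001 = 105
815 = 01100101111
→ | → 01101101111 = 879

879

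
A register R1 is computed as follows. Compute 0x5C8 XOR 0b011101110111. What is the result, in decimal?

703

0x5C8 = 10111001000
b = 11101110111
XOR → 01010111111 = 703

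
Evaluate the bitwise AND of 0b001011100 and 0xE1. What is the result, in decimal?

64

a = 01011100
0xE1 = 11100001
AND → 01000000 = 64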